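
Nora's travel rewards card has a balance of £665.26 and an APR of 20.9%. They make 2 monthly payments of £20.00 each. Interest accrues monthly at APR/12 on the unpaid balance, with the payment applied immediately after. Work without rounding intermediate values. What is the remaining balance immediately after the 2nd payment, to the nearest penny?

£648.29

Monthly rate r = 20.9%/12 = 1.74167% = 0.0174167.
Each month: B ← B·(1+r) − £20.00.
Month 1: interest £11.59; balance after payment £656.85.
Month 2: interest £11.44; balance after payment £648.29.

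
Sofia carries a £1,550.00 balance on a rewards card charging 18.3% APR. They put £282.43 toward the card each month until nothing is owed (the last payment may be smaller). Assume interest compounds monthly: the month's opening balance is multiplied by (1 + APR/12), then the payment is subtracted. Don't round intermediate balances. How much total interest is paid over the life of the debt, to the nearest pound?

£81

Monthly rate r = 18.3%/12 = 1.525% = 0.01525.
Payoff takes n = ⌈−ln(1 − rB₀/P)/ln(1+r)⌉ = ⌈5.775⌉ = 6 payments; the last is £219.26.
Total paid = 5·£282.43 + £219.26 = £1,631.41.
Total interest = total paid − principal = £1,631.41 − £1,550.00 = £81.41.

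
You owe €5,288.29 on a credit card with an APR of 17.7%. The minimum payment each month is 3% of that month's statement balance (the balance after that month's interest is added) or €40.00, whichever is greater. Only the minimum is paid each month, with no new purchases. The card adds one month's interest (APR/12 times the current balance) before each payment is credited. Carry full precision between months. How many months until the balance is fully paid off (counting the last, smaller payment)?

Monthly rate r = 17.7%/12 = 1.475% = 0.01475.
While 3% of the post-interest balance exceeds €40.00, each month B ← (B·(1+r))·(1 − 0.03), i.e. B shrinks by the factor (1+r)·0.97 = 0.98431.
This holds for months 1–89. Entering month 90 the balance is €1,294.06; 3% of the post-interest balance is now below €40.00, so the flat €40.00 minimum applies from here.
From month 90 a fixed €40.00 at rate r clears €1,294.06 in 45 more payments. Total: 89 + 45 = 134 months.

134 months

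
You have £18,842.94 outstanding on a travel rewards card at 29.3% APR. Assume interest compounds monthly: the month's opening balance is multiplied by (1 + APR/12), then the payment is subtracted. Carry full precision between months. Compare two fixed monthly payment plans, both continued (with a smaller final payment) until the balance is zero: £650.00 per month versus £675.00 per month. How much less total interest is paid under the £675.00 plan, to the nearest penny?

£1,127.18

Monthly rate r = 29.3%/12 = 2.44167% = 0.0244167.
At £650.00/mo: n = ⌈−ln(1 − rB₀/P)/ln(1+r)⌉ = 52 payments (last £2.41); total interest = total paid − £18,842.94 = £14,309.47.
At £675.00/mo: 48 payments (last £300.23); total interest £13,182.29.
Interest saved = £14,309.47 − £13,182.29 = £1,127.18.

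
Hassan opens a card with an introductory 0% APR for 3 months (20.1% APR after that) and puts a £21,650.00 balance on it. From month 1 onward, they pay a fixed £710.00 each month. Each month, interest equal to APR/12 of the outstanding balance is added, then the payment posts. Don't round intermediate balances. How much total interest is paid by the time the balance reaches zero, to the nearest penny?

£6,857.99

Promo months 1–3 at r₀ = 0%/12 = 0; months 4+ at r₁ = 20.1%/12 = 0.01675.
After month 3 (no interest yet): B = £21,650.00 − 3·£710.00 = £19,520.00.
Then at r₁ with £710.00/mo: n₂ = −ln(1 − r₁·B/P)/ln(1+r₁) ≈ 37.15 → 38 more payments.
Total paid = 40·£710.00 + £107.99 = £28,507.99; interest = £28,507.99 − £21,650.00 = £6,857.99.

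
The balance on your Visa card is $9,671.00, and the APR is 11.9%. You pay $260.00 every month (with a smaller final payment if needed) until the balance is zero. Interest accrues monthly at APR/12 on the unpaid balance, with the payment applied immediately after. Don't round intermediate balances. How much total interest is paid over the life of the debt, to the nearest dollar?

Monthly rate r = 11.9%/12 = 0.991667% = 0.00991667.
Payoff takes n = ⌈−ln(1 − rB₀/P)/ln(1+r)⌉ = ⌈46.640⌉ = 47 payments; the last is $166.58.
Total paid = 46·$260.00 + $166.58 = $12,126.58.
Total interest = total paid − principal = $12,126.58 − $9,671.00 = $2,455.58.

$2,456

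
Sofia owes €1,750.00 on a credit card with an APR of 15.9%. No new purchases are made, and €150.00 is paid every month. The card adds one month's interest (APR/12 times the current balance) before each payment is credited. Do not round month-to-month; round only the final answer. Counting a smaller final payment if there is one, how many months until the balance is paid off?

Monthly rate r = 15.9%/12 = 1.325% = 0.01325.
Recurrence: B ← B·(1+r) − €150.00.
Month 1: interest €23.19; balance after payment €1,623.19.
Month 2: interest €21.51; balance after payment €1,494.69.
Closed form: n = −ln(1 − rB₀/P)/ln(1+r) = −ln(0.84542)/ln(1.01325) ≈ 12.757, so the balance reaches zero during payment 13.

13 payments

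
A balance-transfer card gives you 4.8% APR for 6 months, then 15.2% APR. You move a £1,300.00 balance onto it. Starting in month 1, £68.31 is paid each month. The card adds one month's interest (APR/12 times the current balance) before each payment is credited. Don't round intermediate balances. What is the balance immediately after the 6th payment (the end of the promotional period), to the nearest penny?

Promo months 1–6 at r₀ = 4.8%/12 = 0.004; months 7+ at r₁ = 15.2%/12 = 0.0126667.
After month 6: iterate B ← B·(1+r₀) − £68.31 for 6 months → £917.53.

£917.53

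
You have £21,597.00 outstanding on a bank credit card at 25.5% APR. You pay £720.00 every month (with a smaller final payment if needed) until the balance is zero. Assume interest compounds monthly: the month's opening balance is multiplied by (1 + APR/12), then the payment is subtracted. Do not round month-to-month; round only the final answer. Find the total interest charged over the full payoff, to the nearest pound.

£13,142

Monthly rate r = 25.5%/12 = 2.125% = 0.02125.
Payoff takes n = ⌈−ln(1 − rB₀/P)/ln(1+r)⌉ = ⌈48.246⌉ = 49 payments; the last is £178.53.
Total paid = 48·£720.00 + £178.53 = £34,738.53.
Total interest = total paid − principal = £34,738.53 − £21,597.00 = £13,141.53.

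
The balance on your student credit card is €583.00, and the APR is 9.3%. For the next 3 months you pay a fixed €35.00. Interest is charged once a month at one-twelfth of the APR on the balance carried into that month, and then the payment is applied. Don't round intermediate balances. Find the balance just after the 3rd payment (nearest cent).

Monthly rate r = 9.3%/12 = 0.775% = 0.00775.
Each month: B ← B·(1+r) − €35.00.
Month 1: interest €4.52; balance after payment €552.52.
Month 2: interest €4.28; balance after payment €521.80.
Month 3: interest €4.04; balance after payment €490.84.

€490.84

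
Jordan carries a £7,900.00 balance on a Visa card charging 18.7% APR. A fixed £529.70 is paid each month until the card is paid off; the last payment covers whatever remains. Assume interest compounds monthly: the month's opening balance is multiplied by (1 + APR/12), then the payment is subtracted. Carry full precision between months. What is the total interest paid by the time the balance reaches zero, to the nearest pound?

£1,161

Monthly rate r = 18.7%/12 = 1.55833% = 0.0155833.
Payoff takes n = ⌈−ln(1 − rB₀/P)/ln(1+r)⌉ = ⌈17.105⌉ = 18 payments; the last is £56.14.
Total paid = 17·£529.70 + £56.14 = £9,061.04.
Total interest = total paid − principal = £9,061.04 − £7,900.00 = £1,161.04.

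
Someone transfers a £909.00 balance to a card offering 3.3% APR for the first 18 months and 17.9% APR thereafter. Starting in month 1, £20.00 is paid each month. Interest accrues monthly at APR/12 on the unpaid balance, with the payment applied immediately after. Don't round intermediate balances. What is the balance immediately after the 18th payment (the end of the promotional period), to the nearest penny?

£586.52

Promo months 1–18 at r₀ = 3.3%/12 = 0.00275; months 19+ at r₁ = 17.9%/12 = 0.0149167.
After month 18: iterate B ← B·(1+r₀) − £20.00 for 18 months → £586.52.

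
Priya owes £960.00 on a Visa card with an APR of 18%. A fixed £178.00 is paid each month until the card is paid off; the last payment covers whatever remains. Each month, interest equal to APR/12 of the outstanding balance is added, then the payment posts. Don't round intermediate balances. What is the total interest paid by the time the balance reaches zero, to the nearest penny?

£48.85

Monthly rate r = 18%/12 = 1.5% = 0.015.
Payoff takes n = ⌈−ln(1 − rB₀/P)/ln(1+r)⌉ = ⌈5.666⌉ = 6 payments; the last is £118.85.
Total paid = 5·£178.00 + £118.85 = £1,008.85.
Total interest = total paid − principal = £1,008.85 − £960.00 = £48.85.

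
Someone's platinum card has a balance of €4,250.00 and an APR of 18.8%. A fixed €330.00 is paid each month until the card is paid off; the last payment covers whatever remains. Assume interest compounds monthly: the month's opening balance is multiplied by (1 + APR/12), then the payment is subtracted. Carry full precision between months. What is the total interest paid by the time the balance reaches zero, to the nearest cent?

Monthly rate r = 18.8%/12 = 1.56667% = 0.0156667.
Payoff takes n = ⌈−ln(1 − rB₀/P)/ln(1+r)⌉ = ⌈14.497⌉ = 15 payments; the last is €164.58.
Total paid = 14·€330.00 + €164.58 = €4,784.58.
Total interest = total paid − principal = €4,784.58 − €4,250.00 = €534.58.

€534.58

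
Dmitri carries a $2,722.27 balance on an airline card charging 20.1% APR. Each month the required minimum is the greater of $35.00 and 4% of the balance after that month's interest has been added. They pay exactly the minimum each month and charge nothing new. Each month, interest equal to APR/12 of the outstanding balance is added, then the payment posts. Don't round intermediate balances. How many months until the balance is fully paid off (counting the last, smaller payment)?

80 months

Monthly rate r = 20.1%/12 = 1.675% = 0.01675.
While 4% of the post-interest balance exceeds $35.00, each month B ← (B·(1+r))·(1 − 0.04), i.e. B shrinks by the factor (1+r)·0.96 = 0.97608.
This holds for months 1–48. Entering month 49 the balance is $851.59; 4% of the post-interest balance is now below $35.00, so the flat $35.00 minimum applies from here.
From month 49 a fixed $35.00 at rate r clears $851.59 in 32 more payments. Total: 48 + 32 = 80 months.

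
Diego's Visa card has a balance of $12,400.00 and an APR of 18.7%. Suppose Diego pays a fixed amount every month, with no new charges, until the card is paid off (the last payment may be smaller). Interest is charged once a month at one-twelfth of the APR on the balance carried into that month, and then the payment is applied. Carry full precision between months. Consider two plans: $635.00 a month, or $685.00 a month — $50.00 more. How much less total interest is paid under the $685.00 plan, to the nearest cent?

Monthly rate r = 18.7%/12 = 1.55833% = 0.0155833.
At $635.00/mo: n = ⌈−ln(1 − rB₀/P)/ln(1+r)⌉ = 24 payments (last $296.50); total interest = total paid − $12,400.00 = $2,501.50.
At $685.00/mo: 22 payments (last $297.58); total interest $2,282.58.
Interest saved = $2,501.50 − $2,282.58 = $218.92.

$218.92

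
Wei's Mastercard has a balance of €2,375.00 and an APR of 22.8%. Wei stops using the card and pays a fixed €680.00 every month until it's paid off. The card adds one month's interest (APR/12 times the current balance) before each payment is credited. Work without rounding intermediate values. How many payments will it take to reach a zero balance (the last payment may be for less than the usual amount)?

Monthly rate r = 22.8%/12 = 1.9% = 0.019.
Recurrence: B ← B·(1+r) − €680.00.
Month 1: interest €45.12; balance after payment €1,740.12.
Month 2: interest €33.06; balance after payment €1,093.19.
Month 3: interest €20.77; balance after payment €433.96.
Month 4: interest €8.25; balance after payment €0.00.

4 months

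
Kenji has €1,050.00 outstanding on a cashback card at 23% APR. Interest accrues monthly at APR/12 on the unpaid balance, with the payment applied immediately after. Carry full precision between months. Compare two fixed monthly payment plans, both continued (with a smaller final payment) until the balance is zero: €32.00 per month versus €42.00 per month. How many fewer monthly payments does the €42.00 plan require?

18 fewer payments

Monthly rate r = 23%/12 = 1.91667% = 0.0191667.
At €32.00/mo: n = ⌈−ln(1 − rB₀/P)/ln(1+r)⌉ = 53 payments (last €6.90); total interest = total paid − €1,050.00 = €620.90.
At €42.00/mo: 35 payments (last €15.19); total interest €393.19.
Payments saved = 53 − 35 = 18.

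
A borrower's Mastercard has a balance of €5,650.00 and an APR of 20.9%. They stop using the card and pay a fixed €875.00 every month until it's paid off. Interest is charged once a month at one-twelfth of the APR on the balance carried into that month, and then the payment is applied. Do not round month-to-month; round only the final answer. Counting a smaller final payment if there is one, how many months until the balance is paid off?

7 payments

Monthly rate r = 20.9%/12 = 1.74167% = 0.0174167.
Recurrence: B ← B·(1+r) − €875.00.
Month 1: interest €98.40; balance after payment €4,873.40.
Month 2: interest €84.88; balance after payment €4,083.28.
Closed form: n = −ln(1 − rB₀/P)/ln(1+r) = −ln(0.88754)/ln(1.01742) ≈ 6.909, so the balance reaches zero during payment 7.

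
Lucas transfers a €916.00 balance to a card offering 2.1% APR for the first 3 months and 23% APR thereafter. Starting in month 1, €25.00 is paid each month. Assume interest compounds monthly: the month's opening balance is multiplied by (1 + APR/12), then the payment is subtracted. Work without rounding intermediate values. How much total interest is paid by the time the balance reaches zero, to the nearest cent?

€535.27

Promo months 1–3 at r₀ = 2.1%/12 = 0.00175; months 4+ at r₁ = 23%/12 = 0.0191667.
After month 3: iterate B ← B·(1+r₀) − €25.00 for 3 months → €845.69.
Then at r₁ with €25.00/mo: n₂ = −ln(1 − r₁·B/P)/ln(1+r₁) ≈ 55.05 → 56 more payments.
Total paid = 58·€25.00 + €1.27 = €1,451.27; interest = €1,451.27 − €916.00 = €535.27.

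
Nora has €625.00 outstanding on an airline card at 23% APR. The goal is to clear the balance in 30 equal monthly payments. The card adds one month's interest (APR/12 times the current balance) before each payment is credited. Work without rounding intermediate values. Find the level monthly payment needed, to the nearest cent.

€27.59

Monthly rate r = 23%/12 = 1.91667% = 0.0191667.
Level-payment amortization: P = B₀·r / (1 − (1+r)^(−n)) = 625.00·0.0191667 / (1 − 1.01917^(−30)).
Denominator 1 − (1+r)^(−30) = 0.434225108.
P = 11.9792 / 0.434225108 ≈ 27.59.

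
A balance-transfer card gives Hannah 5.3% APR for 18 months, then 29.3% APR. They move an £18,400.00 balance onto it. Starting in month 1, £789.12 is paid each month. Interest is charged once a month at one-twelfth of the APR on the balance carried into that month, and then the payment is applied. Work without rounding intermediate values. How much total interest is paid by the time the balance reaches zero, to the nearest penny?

£1,506.63

Promo months 1–18 at r₀ = 5.3%/12 = 0.00441667; months 19+ at r₁ = 29.3%/12 = 0.0244167.
After month 18: iterate B ← B·(1+r₀) − £789.12 for 18 months → £5,168.85.
Then at r₁ with £789.12/mo: n₂ = −ln(1 − r₁·B/P)/ln(1+r₁) ≈ 7.22 → 8 more payments.
Total paid = 25·£789.12 + £178.63 = £19,906.63; interest = £19,906.63 − £18,400.00 = £1,506.63.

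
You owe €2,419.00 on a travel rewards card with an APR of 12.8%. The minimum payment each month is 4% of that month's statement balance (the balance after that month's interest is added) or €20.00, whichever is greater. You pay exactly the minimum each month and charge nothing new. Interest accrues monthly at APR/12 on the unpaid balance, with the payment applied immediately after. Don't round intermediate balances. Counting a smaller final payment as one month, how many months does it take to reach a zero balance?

82 months

Monthly rate r = 12.8%/12 = 1.06667% = 0.0106667.
While 4% of the post-interest balance exceeds €20.00, each month B ← (B·(1+r))·(1 − 0.04), i.e. B shrinks by the factor (1+r)·0.96 = 0.97024.
This holds for months 1–53. Entering month 54 the balance is €487.79; 4% of the post-interest balance is now below €20.00, so the flat €20.00 minimum applies from here.
From month 54 a fixed €20.00 at rate r clears €487.79 in 29 more payments. Total: 53 + 29 = 82 months.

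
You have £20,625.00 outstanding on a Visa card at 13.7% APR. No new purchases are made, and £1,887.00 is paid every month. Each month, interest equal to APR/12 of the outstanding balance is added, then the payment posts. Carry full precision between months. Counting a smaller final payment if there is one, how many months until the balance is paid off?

Monthly rate r = 13.7%/12 = 1.14167% = 0.0114167.
Recurrence: B ← B·(1+r) − £1,887.00.
Month 1: interest £235.47; balance after payment £18,973.47.
Month 2: interest £216.61; balance after payment £17,303.08.
Closed form: n = −ln(1 − rB₀/P)/ln(1+r) = −ln(0.87522)/ln(1.01142) ≈ 11.741, so the balance reaches zero during payment 12.

12 months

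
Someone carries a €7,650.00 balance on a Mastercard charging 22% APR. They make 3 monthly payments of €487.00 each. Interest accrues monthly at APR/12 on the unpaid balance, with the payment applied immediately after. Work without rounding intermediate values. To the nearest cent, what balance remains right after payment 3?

Monthly rate r = 22%/12 = 1.83333% = 0.0183333.
Each month: B ← B·(1+r) − €487.00.
Month 1: interest €140.25; balance after payment €7,303.25.
Month 2: interest €133.89; balance after payment €6,950.14.
Month 3: interest €127.42; balance after payment €6,590.56.

€6,590.56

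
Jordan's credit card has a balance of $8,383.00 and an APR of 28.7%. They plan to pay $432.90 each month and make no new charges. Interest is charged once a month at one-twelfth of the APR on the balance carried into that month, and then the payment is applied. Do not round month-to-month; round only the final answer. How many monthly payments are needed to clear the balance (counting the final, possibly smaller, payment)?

Monthly rate r = 28.7%/12 = 2.39167% = 0.0239167.
Recurrence: B ← B·(1+r) − $432.90.
Month 1: interest $200.49; balance after payment $8,150.59.
Month 2: interest $194.94; balance after payment $7,912.63.
Closed form: n = −ln(1 − rB₀/P)/ln(1+r) = −ln(0.53686)/ln(1.02392) ≈ 26.318, so the balance reaches zero during payment 27.

27 months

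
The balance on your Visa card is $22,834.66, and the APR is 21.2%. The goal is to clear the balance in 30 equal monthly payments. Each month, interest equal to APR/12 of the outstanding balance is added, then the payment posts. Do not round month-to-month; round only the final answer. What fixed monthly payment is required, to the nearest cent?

Monthly rate r = 21.2%/12 = 1.76667% = 0.0176667.
Level-payment amortization: P = B₀·r / (1 − (1+r)^(−n)) = 22834.66·0.0176667 / (1 − 1.01767^(−30)).
Denominator 1 − (1+r)^(−30) = 0.408665098.
P = 403.412 / 0.408665098 ≈ 987.15.

$987.15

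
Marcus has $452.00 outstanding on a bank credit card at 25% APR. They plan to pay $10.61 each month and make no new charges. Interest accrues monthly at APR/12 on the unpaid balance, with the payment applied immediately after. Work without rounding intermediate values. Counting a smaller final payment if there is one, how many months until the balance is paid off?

Monthly rate r = 25%/12 = 2.08333% = 0.0208333.
Recurrence: B ← B·(1+r) − $10.61.
Month 1: interest $9.42; balance after payment $450.81.
Month 2: interest $9.39; balance after payment $449.59.
Closed form: n = −ln(1 − rB₀/P)/ln(1+r) = −ln(0.11247)/ln(1.02083) ≈ 105.971, so the balance reaches zero during payment 106.

106 payments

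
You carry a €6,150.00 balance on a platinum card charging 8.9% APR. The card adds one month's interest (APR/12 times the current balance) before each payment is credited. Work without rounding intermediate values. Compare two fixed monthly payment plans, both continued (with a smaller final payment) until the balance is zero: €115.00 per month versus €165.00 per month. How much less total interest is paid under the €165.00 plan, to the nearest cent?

Monthly rate r = 8.9%/12 = 0.741667% = 0.00741667.
At €115.00/mo: n = ⌈−ln(1 − rB₀/P)/ln(1+r)⌉ = 69 payments (last €42.95); total interest = total paid − €6,150.00 = €1,712.95.
At €165.00/mo: 44 payments (last €130.31); total interest €1,075.31.
Interest saved = €1,712.95 − €1,075.31 = €637.64.

€637.64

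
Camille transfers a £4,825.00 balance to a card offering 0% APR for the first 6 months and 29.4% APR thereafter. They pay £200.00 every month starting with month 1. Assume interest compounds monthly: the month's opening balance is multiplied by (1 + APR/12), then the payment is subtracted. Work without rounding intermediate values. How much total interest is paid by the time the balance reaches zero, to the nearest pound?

£1,227

Promo months 1–6 at r₀ = 0%/12 = 0; months 7+ at r₁ = 29.4%/12 = 0.0245.
After month 6 (no interest yet): B = £4,825.00 − 6·£200.00 = £3,625.00.
Then at r₁ with £200.00/mo: n₂ = −ln(1 − r₁·B/P)/ln(1+r₁) ≈ 24.26 → 25 more payments.
Total paid = 30·£200.00 + £51.58 = £6,051.58; interest = £6,051.58 − £4,825.00 = £1,226.58.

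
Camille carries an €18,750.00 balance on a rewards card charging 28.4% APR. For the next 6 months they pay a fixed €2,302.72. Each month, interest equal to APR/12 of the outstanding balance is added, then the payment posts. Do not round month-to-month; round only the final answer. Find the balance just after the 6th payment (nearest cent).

€6,915.05

Monthly rate r = 28.4%/12 = 2.36667% = 0.0236667.
Each month: B ← B·(1+r) − €2,302.72.
Month 1: interest €443.75; balance after payment €16,891.03.
Month 2: interest €399.75; balance after payment €14,988.06.
Month 3: interest €354.72; balance after payment €13,040.06.
Month 4: interest €308.61; balance after payment €11,045.96.
Month 5: interest €261.42; balance after payment €9,004.66.
Month 6: interest €213.11; balance after payment €6,915.05.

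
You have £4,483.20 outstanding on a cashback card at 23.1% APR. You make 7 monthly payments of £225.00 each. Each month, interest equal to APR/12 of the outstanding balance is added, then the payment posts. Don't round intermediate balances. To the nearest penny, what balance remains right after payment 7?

Monthly rate r = 23.1%/12 = 1.925% = 0.01925.
Each month: B ← B·(1+r) − £225.00.
Month 1: interest £86.30; balance after payment £4,344.50.
Month 2: interest £83.63; balance after payment £4,203.13.
Month 3: interest £80.91; balance after payment £4,059.04.
Month 4: interest £78.14; balance after payment £3,912.18.
Month 5: interest £75.31; balance after payment £3,762.49.
Month 6: interest £72.43; balance after payment £3,609.92.
Month 7: interest £69.49; balance after payment £3,454.41.

£3,454.41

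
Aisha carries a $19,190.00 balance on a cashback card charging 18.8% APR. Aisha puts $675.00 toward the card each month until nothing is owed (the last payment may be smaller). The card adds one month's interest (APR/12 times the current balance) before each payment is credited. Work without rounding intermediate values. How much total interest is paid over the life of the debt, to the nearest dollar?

$6,408

Monthly rate r = 18.8%/12 = 1.56667% = 0.0156667.
Payoff takes n = ⌈−ln(1 − rB₀/P)/ln(1+r)⌉ = ⌈37.922⌉ = 38 payments; the last is $622.65.
Total paid = 37·$675.00 + $622.65 = $25,597.65.
Total interest = total paid − principal = $25,597.65 − $19,190.00 = $6,407.65.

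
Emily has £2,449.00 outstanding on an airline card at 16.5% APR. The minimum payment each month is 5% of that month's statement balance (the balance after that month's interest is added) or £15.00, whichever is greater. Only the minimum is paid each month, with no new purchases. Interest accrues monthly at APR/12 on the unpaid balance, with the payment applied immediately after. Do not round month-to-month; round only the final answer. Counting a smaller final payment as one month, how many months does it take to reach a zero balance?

Monthly rate r = 16.5%/12 = 1.375% = 0.01375.
While 5% of the post-interest balance exceeds £15.00, each month B ← (B·(1+r))·(1 − 0.05), i.e. B shrinks by the factor (1+r)·0.95 = 0.96306.
This holds for months 1–57. Entering month 58 the balance is £286.61; 5% of the post-interest balance is now below £15.00, so the flat £15.00 minimum applies from here.
From month 58 a fixed £15.00 at rate r clears £286.61 in 23 more payments. Total: 57 + 23 = 80 months.

80 months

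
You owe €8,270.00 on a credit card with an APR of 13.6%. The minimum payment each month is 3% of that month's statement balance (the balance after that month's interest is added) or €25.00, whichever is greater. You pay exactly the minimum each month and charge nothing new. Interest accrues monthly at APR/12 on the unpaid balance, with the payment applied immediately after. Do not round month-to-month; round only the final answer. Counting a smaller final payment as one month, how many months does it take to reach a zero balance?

Monthly rate r = 13.6%/12 = 1.13333% = 0.0113333.
While 3% of the post-interest balance exceeds €25.00, each month B ← (B·(1+r))·(1 − 0.03), i.e. B shrinks by the factor (1+r)·0.97 = 0.98099.
This holds for months 1–121. Entering month 122 the balance is €811.14; 3% of the post-interest balance is now below €25.00, so the flat €25.00 minimum applies from here.
From month 122 a fixed €25.00 at rate r clears €811.14 in 41 more payments. Total: 121 + 41 = 162 months.

162 months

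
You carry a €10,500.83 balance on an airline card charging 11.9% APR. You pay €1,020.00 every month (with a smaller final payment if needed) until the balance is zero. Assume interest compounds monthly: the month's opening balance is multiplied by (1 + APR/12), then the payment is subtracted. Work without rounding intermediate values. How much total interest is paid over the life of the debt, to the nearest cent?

Monthly rate r = 11.9%/12 = 0.991667% = 0.00991667.
Payoff takes n = ⌈−ln(1 − rB₀/P)/ln(1+r)⌉ = ⌈10.913⌉ = 11 payments; the last is €931.61.
Total paid = 10·€1,020.00 + €931.61 = €11,131.61.
Total interest = total paid − principal = €11,131.61 − €10,500.83 = €630.78.

€630.78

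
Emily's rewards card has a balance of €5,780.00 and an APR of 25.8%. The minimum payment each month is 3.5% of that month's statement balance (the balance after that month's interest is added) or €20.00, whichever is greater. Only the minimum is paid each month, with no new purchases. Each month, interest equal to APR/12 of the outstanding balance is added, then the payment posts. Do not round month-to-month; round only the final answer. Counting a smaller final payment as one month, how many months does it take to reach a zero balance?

Monthly rate r = 25.8%/12 = 2.15% = 0.0215.
While 3.5% of the post-interest balance exceeds €20.00, each month B ← (B·(1+r))·(1 − 0.035), i.e. B shrinks by the factor (1+r)·0.965 = 0.98575.
This holds for months 1–163. Entering month 164 the balance is €556.85; 3.5% of the post-interest balance is now below €20.00, so the flat €20.00 minimum applies from here.
From month 164 a fixed €20.00 at rate r clears €556.85 in 43 more payments. Total: 163 + 43 = 206 months.

206 months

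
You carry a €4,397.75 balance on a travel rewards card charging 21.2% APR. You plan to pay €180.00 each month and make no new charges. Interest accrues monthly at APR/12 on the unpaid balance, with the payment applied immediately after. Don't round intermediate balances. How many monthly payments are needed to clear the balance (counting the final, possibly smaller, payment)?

Monthly rate r = 21.2%/12 = 1.76667% = 0.0176667.
Recurrence: B ← B·(1+r) − €180.00.
Month 1: interest €77.69; balance after payment €4,295.44.
Month 2: interest €75.89; balance after payment €4,191.33.
Closed form: n = −ln(1 − rB₀/P)/ln(1+r) = −ln(0.56837)/ln(1.01767) ≈ 32.262, so the balance reaches zero during payment 33.

33 payments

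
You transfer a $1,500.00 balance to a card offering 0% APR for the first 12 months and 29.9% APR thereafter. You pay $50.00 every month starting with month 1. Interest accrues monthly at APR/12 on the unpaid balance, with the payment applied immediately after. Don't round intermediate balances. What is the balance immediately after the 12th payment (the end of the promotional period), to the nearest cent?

$900.00

Promo months 1–12 at r₀ = 0%/12 = 0; months 13+ at r₁ = 29.9%/12 = 0.0249167.
After month 12 (no interest yet): B = $1,500.00 − 12·$50.00 = $900.00.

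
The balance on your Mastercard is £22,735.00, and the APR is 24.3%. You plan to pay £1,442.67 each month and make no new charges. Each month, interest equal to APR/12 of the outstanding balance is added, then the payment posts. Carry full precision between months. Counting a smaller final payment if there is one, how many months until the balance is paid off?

20 payments

Monthly rate r = 24.3%/12 = 2.025% = 0.02025.
Recurrence: B ← B·(1+r) − £1,442.67.
Month 1: interest £460.38; balance after payment £21,752.71.
Month 2: interest £440.49; balance after payment £20,750.54.
Closed form: n = −ln(1 − rB₀/P)/ln(1+r) = −ln(0.68088)/ln(1.02025) ≈ 19.173, so the balance reaches zero during payment 20.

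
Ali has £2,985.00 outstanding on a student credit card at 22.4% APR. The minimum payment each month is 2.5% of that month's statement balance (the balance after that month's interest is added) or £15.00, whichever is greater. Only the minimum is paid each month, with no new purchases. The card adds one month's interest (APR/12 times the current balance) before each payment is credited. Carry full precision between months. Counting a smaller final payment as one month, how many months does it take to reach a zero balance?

Monthly rate r = 22.4%/12 = 1.86667% = 0.0186667.
While 2.5% of the post-interest balance exceeds £15.00, each month B ← (B·(1+r))·(1 − 0.025), i.e. B shrinks by the factor (1+r)·0.975 = 0.9932.
This holds for months 1–238. Entering month 239 the balance is £588.41; 2.5% of the post-interest balance is now below £15.00, so the flat £15.00 minimum applies from here.
From month 239 a fixed £15.00 at rate r clears £588.41 in 72 more payments. Total: 238 + 72 = 310 months.

310 months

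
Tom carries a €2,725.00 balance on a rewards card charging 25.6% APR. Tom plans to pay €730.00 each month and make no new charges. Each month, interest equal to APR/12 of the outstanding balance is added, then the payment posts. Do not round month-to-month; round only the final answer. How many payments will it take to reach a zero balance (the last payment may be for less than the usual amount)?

Monthly rate r = 25.6%/12 = 2.13333% = 0.0213333.
Recurrence: B ← B·(1+r) − €730.00.
Month 1: interest €58.13; balance after payment €2,053.13.
Month 2: interest €43.80; balance after payment €1,366.93.
Month 3: interest €29.16; balance after payment €666.09.
Month 4: interest €14.21; balance after payment €0.00.

4 payments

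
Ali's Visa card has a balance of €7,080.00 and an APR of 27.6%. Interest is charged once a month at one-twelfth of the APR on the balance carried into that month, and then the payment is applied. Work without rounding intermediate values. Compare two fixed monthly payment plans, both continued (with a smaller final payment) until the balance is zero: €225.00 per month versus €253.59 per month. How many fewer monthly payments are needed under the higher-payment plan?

11 fewer payments

Monthly rate r = 27.6%/12 = 2.3% = 0.023.
At €225.00/mo: n = ⌈−ln(1 − rB₀/P)/ln(1+r)⌉ = 57 payments (last €129.03); total interest = total paid − €7,080.00 = €5,649.03.
At €253.59/mo: 46 payments (last €48.77); total interest €4,380.32.
Payments saved = 57 − 46 = 11.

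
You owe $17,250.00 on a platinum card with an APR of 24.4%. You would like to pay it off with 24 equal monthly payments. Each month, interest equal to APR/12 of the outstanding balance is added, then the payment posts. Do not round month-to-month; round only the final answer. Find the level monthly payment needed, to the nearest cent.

$915.47

Monthly rate r = 24.4%/12 = 2.03333% = 0.0203333.
Level-payment amortization: P = B₀·r / (1 − (1+r)^(−n)) = 17250.00·0.0203333 / (1 − 1.02033^(−24)).
Denominator 1 − (1+r)^(−24) = 0.383134896.
P = 350.75 / 0.383134896 ≈ 915.47.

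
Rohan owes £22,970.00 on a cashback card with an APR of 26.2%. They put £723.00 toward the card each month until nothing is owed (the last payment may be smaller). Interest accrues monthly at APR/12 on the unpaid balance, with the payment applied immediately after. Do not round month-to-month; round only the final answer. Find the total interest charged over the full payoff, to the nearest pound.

Monthly rate r = 26.2%/12 = 2.18333% = 0.0218333.
Payoff takes n = ⌈−ln(1 − rB₀/P)/ln(1+r)⌉ = ⌈54.774⌉ = 55 payments; the last is £561.25.
Total paid = 54·£723.00 + £561.25 = £39,603.25.
Total interest = total paid − principal = £39,603.25 − £22,970.00 = £16,633.25.

£16,633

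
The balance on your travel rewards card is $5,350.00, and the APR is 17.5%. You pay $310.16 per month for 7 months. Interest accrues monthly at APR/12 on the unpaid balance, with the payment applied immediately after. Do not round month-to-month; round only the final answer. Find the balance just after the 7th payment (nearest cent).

Monthly rate r = 17.5%/12 = 1.45833% = 0.0145833.
Each month: B ← B·(1+r) − $310.16.
Month 1: interest $78.02; balance after payment $5,117.86.
Month 2: interest $74.64; balance after payment $4,882.34.
Month 3: interest $71.20; balance after payment $4,643.38.
Month 4: interest $67.72; balance after payment $4,400.93.
Month 5: interest $64.18; balance after payment $4,154.95.
Month 6: interest $60.59; balance after payment $3,905.39.
Month 7: interest $56.95; balance after payment $3,652.18.

$3,652.18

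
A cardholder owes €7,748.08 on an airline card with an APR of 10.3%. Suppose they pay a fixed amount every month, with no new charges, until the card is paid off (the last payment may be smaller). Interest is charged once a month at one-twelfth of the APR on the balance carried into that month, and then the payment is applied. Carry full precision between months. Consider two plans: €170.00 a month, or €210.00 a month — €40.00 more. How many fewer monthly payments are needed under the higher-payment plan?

14 fewer payments

Monthly rate r = 10.3%/12 = 0.858333% = 0.00858333.
At €170.00/mo: n = ⌈−ln(1 − rB₀/P)/ln(1+r)⌉ = 59 payments (last €11.18); total interest = total paid − €7,748.08 = €2,123.10.
At €210.00/mo: 45 payments (last €116.88); total interest €1,608.80.
Payments saved = 59 − 45 = 14.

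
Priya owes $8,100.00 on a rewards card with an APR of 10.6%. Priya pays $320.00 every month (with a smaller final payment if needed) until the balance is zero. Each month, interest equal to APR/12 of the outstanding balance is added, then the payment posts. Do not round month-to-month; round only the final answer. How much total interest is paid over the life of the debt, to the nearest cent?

$1,108.84

Monthly rate r = 10.6%/12 = 0.883333% = 0.00883333.
Payoff takes n = ⌈−ln(1 − rB₀/P)/ln(1+r)⌉ = ⌈28.777⌉ = 29 payments; the last is $248.84.
Total paid = 28·$320.00 + $248.84 = $9,208.84.
Total interest = total paid − principal = $9,208.84 − $8,100.00 = $1,108.84.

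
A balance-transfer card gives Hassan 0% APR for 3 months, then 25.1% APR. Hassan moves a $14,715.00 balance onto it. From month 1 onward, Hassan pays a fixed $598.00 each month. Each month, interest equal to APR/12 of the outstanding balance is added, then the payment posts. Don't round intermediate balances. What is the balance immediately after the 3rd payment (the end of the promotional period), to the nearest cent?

$12,921.00

Promo months 1–3 at r₀ = 0%/12 = 0; months 4+ at r₁ = 25.1%/12 = 0.0209167.
After month 3 (no interest yet): B = $14,715.00 − 3·$598.00 = $12,921.00.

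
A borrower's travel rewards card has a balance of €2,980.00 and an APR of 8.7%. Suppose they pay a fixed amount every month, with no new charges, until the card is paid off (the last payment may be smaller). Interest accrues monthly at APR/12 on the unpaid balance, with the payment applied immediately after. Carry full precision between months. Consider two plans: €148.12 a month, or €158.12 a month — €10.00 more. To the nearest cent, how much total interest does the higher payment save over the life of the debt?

Monthly rate r = 8.7%/12 = 0.725% = 0.00725.
At €148.12/mo: n = ⌈−ln(1 − rB₀/P)/ln(1+r)⌉ = 22 payments (last €122.31); total interest = total paid − €2,980.00 = €252.83.
At €158.12/mo: 21 payments (last €53.60); total interest €236.00.
Interest saved = €252.83 − €236.00 = €16.83.

€16.83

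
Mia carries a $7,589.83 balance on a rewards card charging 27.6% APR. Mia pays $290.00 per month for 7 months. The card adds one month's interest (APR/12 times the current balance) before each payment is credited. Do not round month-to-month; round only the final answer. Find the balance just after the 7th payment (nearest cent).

$6,723.85

Monthly rate r = 27.6%/12 = 2.3% = 0.023.
Each month: B ← B·(1+r) − $290.00.
Month 1: interest $174.57; balance after payment $7,474.40.
Month 2: interest $171.91; balance after payment $7,356.31.
Month 3: interest $169.20; balance after payment $7,235.50.
Month 4: interest $166.42; balance after payment $7,111.92.
Month 5: interest $163.57; balance after payment $6,985.49.
Month 6: interest $160.67; balance after payment $6,856.16.
Month 7: interest $157.69; balance after payment $6,723.85.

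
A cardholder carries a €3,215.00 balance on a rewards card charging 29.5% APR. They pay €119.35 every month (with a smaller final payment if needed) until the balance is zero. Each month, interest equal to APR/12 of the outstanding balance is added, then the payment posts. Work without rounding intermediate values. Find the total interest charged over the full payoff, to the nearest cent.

Monthly rate r = 29.5%/12 = 2.45833% = 0.0245833.
Payoff takes n = ⌈−ln(1 − rB₀/P)/ln(1+r)⌉ = ⌈44.690⌉ = 45 payments; the last is €82.68.
Total paid = 44·€119.35 + €82.68 = €5,334.08.
Total interest = total paid − principal = €5,334.08 − €3,215.00 = €2,119.08.

€2,119.08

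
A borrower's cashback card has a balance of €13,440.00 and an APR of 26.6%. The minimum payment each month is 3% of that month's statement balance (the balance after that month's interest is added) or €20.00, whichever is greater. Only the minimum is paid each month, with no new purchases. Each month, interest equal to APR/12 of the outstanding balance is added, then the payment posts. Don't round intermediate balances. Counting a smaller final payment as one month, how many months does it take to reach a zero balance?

Monthly rate r = 26.6%/12 = 2.21667% = 0.0221667.
While 3% of the post-interest balance exceeds €20.00, each month B ← (B·(1+r))·(1 − 0.03), i.e. B shrinks by the factor (1+r)·0.97 = 0.9915.
This holds for months 1–355. Entering month 356 the balance is €649.49; 3% of the post-interest balance is now below €20.00, so the flat €20.00 minimum applies from here.
From month 356 a fixed €20.00 at rate r clears €649.49 in 59 more payments. Total: 355 + 59 = 414 months.

414 months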